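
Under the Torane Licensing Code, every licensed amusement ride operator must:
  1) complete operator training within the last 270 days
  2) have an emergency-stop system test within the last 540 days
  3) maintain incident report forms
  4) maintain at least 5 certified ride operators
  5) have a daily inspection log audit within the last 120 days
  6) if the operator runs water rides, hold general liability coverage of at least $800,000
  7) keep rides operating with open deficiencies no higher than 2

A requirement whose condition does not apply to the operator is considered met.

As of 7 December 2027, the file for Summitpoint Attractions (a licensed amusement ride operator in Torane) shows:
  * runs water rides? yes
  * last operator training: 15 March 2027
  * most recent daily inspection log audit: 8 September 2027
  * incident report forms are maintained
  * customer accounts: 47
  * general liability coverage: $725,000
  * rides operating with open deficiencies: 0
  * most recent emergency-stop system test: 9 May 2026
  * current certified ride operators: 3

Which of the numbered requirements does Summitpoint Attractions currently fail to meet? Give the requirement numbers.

1. operator training 267 days ago vs limit 270 → met
2. emergency-stop system test 577 days ago vs limit 540 → not met
3. incident report forms present → met
4. certified ride operators 3 < 5 → not met
5. daily inspection log audit 90 days ago vs limit 120 → met
6. condition 'runs water rides' holds; general liability coverage $725,000 < $800,000 → not met
7. rides operating with open deficiencies 0 ≤ 2 → met
Not met: 2, 4, 6

2, 4, 6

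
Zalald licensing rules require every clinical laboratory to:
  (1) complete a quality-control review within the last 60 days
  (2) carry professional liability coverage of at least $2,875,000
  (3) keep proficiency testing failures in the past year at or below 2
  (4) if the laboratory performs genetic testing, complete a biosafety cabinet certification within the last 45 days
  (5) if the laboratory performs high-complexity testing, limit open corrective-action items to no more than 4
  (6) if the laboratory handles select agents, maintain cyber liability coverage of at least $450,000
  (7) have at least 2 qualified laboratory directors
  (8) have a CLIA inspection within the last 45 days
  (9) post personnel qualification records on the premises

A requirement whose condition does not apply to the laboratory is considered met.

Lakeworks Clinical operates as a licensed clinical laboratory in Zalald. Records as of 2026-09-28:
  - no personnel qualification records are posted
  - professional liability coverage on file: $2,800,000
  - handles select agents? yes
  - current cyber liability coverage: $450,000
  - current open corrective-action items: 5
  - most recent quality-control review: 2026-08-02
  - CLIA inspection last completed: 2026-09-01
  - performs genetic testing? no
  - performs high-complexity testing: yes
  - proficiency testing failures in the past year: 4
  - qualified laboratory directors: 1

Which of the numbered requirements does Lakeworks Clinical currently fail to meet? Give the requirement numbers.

1. quality-control review 57 days ago vs limit 60 → met
2. professional liability coverage $2,800,000 < $2,875,000 → not met
3. proficiency testing failures in the past year 4 > 2 → not met
4. condition 'performs genetic testing' does not hold → requirement n/a → met
5. condition 'performs high-complexity testing' holds; open corrective-action items 5 > 4 → not met
6. condition 'handles select agents' holds; cyber liability coverage $450,000 ≥ $450,000 → met
7. qualified laboratory directors 1 < 2 → not met
8. CLIA inspection 27 days ago vs limit 45 → met
9. personnel qualification records absent → not met
Not met: 2, 3, 5, 7, 9

2, 3, 5, 7, 9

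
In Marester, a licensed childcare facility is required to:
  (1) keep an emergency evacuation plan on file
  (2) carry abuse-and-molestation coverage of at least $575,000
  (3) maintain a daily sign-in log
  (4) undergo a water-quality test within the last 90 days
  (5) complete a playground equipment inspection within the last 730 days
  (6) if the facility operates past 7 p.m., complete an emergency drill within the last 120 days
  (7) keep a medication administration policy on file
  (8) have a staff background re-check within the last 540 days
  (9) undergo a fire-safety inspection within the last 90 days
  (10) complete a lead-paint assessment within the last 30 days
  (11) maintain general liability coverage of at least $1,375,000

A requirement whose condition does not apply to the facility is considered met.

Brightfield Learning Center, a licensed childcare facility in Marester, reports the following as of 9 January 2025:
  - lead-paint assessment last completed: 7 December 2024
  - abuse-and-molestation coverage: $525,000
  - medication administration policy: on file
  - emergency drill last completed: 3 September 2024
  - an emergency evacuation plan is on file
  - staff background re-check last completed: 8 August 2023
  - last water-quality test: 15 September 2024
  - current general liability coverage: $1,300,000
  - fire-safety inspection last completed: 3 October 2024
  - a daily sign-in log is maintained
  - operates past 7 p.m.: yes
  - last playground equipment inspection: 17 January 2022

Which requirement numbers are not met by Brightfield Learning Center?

1. emergency evacuation plan present → met
2. abuse-and-molestation coverage $525,000 < $575,000 → not met
3. daily sign-in log present → met
4. water-quality test 116 days ago vs limit 90 → not met
5. playground equipment inspection 1088 days ago vs limit 730 → not met
6. condition 'operates past 7 p.m.' holds; emergency drill 128 days ago vs limit 120 → not met
7. medication administration policy present → met
8. staff background re-check 520 days ago vs limit 540 → met
9. fire-safety inspection 98 days ago vs limit 90 → not met
10. lead-paint assessment 33 days ago vs limit 30 → not met
11. general liability coverage $1,300,000 < $1,375,000 → not met
Not met: 2, 4, 5, 6, 9, 10, 11

2, 4, 5, 6, 9, 10, 11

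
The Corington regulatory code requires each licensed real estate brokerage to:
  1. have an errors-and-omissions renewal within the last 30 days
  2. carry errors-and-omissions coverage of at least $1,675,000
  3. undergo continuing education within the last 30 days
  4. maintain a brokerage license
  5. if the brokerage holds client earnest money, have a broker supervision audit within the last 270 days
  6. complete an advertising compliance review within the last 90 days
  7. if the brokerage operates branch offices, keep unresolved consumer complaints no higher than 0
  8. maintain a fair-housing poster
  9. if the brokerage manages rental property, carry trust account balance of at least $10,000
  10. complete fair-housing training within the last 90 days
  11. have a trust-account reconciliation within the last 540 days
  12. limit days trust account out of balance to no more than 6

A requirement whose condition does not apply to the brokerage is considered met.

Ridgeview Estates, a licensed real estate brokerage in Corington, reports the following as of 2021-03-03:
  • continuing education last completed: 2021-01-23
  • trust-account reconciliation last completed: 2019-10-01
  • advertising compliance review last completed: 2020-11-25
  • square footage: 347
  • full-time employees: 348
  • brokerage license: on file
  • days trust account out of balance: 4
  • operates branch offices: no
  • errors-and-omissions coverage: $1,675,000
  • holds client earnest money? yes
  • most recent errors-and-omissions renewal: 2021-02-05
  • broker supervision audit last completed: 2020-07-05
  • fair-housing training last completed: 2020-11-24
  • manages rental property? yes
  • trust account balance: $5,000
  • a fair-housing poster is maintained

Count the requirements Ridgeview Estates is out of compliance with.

1. errors-and-omissions renewal 26 days ago vs limit 30 → met
2. errors-and-omissions coverage $1,675,000 ≥ $1,675,000 → met
3. continuing education 39 days ago vs limit 30 → not met
4. brokerage license present → met
5. condition 'holds client earnest money' holds; broker supervision audit 241 days ago vs limit 270 → met
6. advertising compliance review 98 days ago vs limit 90 → not met
7. condition 'operates branch offices' does not hold → requirement n/a → met
8. fair-housing poster present → met
9. condition 'manages rental property' holds; trust account balance $5,000 < $10,000 → not met
10. fair-housing training 99 days ago vs limit 90 → not met
11. trust-account reconciliation 519 days ago vs limit 540 → met
12. days trust account out of balance 4 ≤ 6 → met
Not met: 4 of 12

4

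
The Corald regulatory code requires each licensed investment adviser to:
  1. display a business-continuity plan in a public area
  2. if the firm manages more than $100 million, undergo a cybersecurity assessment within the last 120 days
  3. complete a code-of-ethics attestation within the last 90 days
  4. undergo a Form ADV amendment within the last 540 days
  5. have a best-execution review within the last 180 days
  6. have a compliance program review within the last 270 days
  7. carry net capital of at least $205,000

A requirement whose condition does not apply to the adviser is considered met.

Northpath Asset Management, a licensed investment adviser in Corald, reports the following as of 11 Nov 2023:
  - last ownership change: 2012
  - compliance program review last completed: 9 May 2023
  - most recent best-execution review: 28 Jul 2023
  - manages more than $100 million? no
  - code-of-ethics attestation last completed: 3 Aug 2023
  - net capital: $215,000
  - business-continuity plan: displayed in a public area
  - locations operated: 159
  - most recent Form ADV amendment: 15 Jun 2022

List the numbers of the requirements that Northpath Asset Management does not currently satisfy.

3

1. business-continuity plan present → met
2. condition 'manages more than $100 million' does not hold → requirement n/a → met
3. code-of-ethics attestation 100 days ago vs limit 90 → not met
4. Form ADV amendment 514 days ago vs limit 540 → met
5. best-execution review 106 days ago vs limit 180 → met
6. compliance program review 186 days ago vs limit 270 → met
7. net capital $215,000 ≥ $205,000 → met
Not met: 3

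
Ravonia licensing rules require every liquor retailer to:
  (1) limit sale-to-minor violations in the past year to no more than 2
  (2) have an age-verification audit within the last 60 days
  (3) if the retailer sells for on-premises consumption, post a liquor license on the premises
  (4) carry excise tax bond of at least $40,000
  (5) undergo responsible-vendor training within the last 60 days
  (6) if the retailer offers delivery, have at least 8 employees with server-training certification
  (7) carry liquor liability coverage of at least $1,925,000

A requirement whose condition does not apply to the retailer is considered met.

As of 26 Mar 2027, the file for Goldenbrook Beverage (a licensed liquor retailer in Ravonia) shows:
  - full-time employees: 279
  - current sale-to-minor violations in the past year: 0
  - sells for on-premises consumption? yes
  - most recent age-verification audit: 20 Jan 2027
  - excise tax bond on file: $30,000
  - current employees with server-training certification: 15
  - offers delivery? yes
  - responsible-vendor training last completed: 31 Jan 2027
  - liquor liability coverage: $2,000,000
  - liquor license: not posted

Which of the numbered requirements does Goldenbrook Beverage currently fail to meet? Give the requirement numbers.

2, 3, 4

1. sale-to-minor violations in the past year 0 ≤ 2 → met
2. age-verification audit 65 days ago vs limit 60 → not met
3. condition 'sells for on-premises consumption' holds; liquor license absent → not met
4. excise tax bond $30,000 < $40,000 → not met
5. responsible-vendor training 54 days ago vs limit 60 → met
6. condition 'offers delivery' holds; employees with server-training certification 15 ≥ 8 → met
7. liquor liability coverage $2,000,000 ≥ $1,925,000 → met
Not met: 2, 3, 4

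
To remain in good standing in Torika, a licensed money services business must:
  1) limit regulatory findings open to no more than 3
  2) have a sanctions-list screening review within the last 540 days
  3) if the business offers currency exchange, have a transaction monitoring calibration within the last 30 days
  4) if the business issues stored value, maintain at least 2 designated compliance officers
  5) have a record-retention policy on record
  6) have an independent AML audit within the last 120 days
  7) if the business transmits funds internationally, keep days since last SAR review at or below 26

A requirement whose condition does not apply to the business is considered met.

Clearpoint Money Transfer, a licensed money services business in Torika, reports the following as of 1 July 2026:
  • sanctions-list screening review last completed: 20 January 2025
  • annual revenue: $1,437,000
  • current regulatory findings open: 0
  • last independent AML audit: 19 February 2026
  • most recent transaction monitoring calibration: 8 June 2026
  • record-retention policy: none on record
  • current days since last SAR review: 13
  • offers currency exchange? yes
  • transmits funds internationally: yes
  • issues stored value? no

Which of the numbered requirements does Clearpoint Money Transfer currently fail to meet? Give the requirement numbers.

1. regulatory findings open 0 ≤ 3 → met
2. sanctions-list screening review 527 days ago vs limit 540 → met
3. condition 'offers currency exchange' holds; transaction monitoring calibration 23 days ago vs limit 30 → met
4. condition 'issues stored value' does not hold → requirement n/a → met
5. record-retention policy absent → not met
6. independent AML audit 132 days ago vs limit 120 → not met
7. condition 'transmits funds internationally' holds; days since last SAR review 13 ≤ 26 → met
Not met: 5, 6

5, 6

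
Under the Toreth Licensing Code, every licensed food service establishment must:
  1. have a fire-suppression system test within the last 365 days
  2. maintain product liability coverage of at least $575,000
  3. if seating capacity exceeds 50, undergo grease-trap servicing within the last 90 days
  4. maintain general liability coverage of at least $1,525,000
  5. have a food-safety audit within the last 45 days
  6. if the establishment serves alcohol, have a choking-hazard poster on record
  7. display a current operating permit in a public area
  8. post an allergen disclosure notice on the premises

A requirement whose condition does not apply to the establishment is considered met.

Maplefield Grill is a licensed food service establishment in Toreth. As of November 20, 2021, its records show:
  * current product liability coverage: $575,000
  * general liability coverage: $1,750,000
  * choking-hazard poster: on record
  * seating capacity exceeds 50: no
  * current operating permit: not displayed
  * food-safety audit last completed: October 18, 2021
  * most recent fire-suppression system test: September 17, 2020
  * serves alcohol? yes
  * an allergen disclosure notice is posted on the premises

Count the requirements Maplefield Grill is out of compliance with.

2

1. fire-suppression system test 429 days ago vs limit 365 → not met
2. product liability coverage $575,000 ≥ $575,000 → met
3. condition 'seating capacity exceeds 50' does not hold → requirement n/a → met
4. general liability coverage $1,750,000 ≥ $1,525,000 → met
5. food-safety audit 33 days ago vs limit 45 → met
6. condition 'serves alcohol' holds; choking-hazard poster present → met
7. current operating permit absent → not met
8. allergen disclosure notice present → met
Not met: 2 of 8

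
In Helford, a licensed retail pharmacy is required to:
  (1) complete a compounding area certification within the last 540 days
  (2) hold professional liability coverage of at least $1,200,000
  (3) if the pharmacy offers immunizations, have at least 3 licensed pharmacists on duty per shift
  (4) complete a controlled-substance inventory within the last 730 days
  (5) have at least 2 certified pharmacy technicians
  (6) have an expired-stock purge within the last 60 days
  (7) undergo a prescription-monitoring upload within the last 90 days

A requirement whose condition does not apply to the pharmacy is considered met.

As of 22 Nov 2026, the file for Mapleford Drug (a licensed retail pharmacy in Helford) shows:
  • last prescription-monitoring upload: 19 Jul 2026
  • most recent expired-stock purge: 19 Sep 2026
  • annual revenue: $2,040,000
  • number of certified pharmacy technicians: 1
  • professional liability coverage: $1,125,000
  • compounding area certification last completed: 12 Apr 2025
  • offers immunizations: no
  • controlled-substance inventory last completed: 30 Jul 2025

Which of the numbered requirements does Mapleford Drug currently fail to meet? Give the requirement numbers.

1, 2, 5, 6, 7

1. compounding area certification 589 days ago vs limit 540 → not met
2. professional liability coverage $1,125,000 < $1,200,000 → not met
3. condition 'offers immunizations' does not hold → requirement n/a → met
4. controlled-substance inventory 480 days ago vs limit 730 → met
5. certified pharmacy technicians 1 < 2 → not met
6. expired-stock purge 64 days ago vs limit 60 → not met
7. prescription-monitoring upload 126 days ago vs limit 90 → not met
Not met: 1, 2, 5, 6, 7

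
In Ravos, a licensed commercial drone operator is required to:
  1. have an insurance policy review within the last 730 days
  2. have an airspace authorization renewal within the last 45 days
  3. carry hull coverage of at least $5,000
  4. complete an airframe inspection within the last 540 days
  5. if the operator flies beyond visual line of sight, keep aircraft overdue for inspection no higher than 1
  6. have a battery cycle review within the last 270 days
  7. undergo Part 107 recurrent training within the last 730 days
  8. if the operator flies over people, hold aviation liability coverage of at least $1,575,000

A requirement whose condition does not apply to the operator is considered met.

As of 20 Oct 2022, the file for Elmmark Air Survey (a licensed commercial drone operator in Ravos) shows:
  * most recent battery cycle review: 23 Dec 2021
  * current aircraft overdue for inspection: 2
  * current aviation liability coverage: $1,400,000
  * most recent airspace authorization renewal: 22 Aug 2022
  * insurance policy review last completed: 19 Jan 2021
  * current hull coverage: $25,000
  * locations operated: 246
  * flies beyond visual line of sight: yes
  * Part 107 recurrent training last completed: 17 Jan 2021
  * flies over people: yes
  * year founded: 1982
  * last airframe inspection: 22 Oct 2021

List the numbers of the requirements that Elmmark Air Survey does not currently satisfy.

2, 5, 6, 8

1. insurance policy review 639 days ago vs limit 730 → met
2. airspace authorization renewal 59 days ago vs limit 45 → not met
3. hull coverage $25,000 ≥ $5,000 → met
4. airframe inspection 363 days ago vs limit 540 → met
5. condition 'flies beyond visual line of sight' holds; aircraft overdue for inspection 2 > 1 → not met
6. battery cycle review 301 days ago vs limit 270 → not met
7. Part 107 recurrent training 641 days ago vs limit 730 → met
8. condition 'flies over people' holds; aviation liability coverage $1,400,000 < $1,575,000 → not met
Not met: 2, 5, 6, 8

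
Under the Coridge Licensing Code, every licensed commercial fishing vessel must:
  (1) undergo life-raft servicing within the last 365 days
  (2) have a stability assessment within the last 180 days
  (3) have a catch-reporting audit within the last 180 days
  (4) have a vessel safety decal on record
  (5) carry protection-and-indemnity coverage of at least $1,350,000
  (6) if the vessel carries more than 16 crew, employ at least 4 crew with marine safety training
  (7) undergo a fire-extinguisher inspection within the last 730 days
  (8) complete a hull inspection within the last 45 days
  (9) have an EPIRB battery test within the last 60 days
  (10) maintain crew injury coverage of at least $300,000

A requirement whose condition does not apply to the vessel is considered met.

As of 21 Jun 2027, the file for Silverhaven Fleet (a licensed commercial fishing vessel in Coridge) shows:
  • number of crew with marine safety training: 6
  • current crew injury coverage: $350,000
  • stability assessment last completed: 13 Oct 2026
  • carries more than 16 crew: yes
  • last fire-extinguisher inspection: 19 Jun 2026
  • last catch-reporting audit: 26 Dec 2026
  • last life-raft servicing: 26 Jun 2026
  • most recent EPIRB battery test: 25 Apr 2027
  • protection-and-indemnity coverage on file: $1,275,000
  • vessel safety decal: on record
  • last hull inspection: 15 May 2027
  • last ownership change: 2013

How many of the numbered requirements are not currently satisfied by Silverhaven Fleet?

1. life-raft servicing 360 days ago vs limit 365 → met
2. stability assessment 251 days ago vs limit 180 → not met
3. catch-reporting audit 177 days ago vs limit 180 → met
4. vessel safety decal present → met
5. protection-and-indemnity coverage $1,275,000 < $1,350,000 → not met
6. condition 'carries more than 16 crew' holds; crew with marine safety training 6 ≥ 4 → met
7. fire-extinguisher inspection 367 days ago vs limit 730 → met
8. hull inspection 37 days ago vs limit 45 → met
9. EPIRB battery test 57 days ago vs limit 60 → met
10. crew injury coverage $350,000 ≥ $300,000 → met
Not met: 2 of 10

2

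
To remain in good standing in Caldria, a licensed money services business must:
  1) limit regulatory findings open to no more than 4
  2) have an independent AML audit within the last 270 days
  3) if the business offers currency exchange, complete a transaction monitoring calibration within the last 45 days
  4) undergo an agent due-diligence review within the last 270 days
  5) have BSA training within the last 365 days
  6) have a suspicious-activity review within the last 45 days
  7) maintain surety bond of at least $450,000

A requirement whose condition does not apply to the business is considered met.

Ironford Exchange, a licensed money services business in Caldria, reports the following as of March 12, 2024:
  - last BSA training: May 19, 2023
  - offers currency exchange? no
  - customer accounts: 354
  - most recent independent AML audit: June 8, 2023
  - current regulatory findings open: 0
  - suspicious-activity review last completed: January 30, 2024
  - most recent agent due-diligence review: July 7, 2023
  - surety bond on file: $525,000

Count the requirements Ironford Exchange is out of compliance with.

1. regulatory findings open 0 ≤ 4 → met
2. independent AML audit 278 days ago vs limit 270 → not met
3. condition 'offers currency exchange' does not hold → requirement n/a → met
4. agent due-diligence review 249 days ago vs limit 270 → met
5. BSA training 298 days ago vs limit 365 → met
6. suspicious-activity review 42 days ago vs limit 45 → met
7. surety bond $525,000 ≥ $450,000 → met
Not met: 1 of 7

1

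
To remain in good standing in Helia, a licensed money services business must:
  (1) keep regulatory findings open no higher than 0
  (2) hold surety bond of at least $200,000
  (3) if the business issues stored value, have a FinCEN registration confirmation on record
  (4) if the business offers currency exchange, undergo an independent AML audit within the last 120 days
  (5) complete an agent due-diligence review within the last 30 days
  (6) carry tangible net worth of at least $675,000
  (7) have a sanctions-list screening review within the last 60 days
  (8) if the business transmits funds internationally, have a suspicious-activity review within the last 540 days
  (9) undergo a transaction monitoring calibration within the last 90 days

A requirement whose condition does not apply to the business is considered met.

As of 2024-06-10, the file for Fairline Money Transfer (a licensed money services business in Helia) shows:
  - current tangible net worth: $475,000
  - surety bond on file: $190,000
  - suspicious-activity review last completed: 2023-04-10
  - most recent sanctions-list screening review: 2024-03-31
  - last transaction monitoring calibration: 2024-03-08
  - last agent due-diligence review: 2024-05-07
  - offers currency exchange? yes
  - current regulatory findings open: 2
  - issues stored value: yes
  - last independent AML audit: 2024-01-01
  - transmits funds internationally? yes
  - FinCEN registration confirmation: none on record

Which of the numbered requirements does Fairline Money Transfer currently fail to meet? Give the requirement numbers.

1, 2, 3, 4, 5, 6, 7, 9

1. regulatory findings open 2 > 0 → not met
2. surety bond $190,000 < $200,000 → not met
3. condition 'issues stored value' holds; FinCEN registration confirmation absent → not met
4. condition 'offers currency exchange' holds; independent AML audit 161 days ago vs limit 120 → not met
5. agent due-diligence review 34 days ago vs limit 30 → not met
6. tangible net worth $475,000 < $675,000 → not met
7. sanctions-list screening review 71 days ago vs limit 60 → not met
8. condition 'transmits funds internationally' holds; suspicious-activity review 427 days ago vs limit 540 → met
9. transaction monitoring calibration 94 days ago vs limit 90 → not met
Not met: 1, 2, 3, 4, 5, 6, 7, 9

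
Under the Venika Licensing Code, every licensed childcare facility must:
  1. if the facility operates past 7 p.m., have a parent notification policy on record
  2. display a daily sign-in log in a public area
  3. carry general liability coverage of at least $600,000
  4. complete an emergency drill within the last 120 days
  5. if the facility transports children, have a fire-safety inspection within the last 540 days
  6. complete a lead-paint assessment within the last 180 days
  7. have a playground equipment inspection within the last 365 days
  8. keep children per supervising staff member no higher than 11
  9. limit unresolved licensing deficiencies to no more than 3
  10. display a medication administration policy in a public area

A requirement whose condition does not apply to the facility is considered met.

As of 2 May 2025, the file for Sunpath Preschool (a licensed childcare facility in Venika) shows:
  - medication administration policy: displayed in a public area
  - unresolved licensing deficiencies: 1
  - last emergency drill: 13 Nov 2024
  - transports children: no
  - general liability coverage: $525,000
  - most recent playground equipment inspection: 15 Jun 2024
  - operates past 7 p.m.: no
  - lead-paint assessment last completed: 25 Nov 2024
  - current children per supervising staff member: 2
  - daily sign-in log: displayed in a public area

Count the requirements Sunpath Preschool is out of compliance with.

1. condition 'operates past 7 p.m.' does not hold → requirement n/a → met
2. daily sign-in log present → met
3. general liability coverage $525,000 < $600,000 → not met
4. emergency drill 170 days ago vs limit 120 → not met
5. condition 'transports children' does not hold → requirement n/a → met
6. lead-paint assessment 158 days ago vs limit 180 → met
7. playground equipment inspection 321 days ago vs limit 365 → met
8. children per supervising staff member 2 ≤ 11 → met
9. unresolved licensing deficiencies 1 ≤ 3 → met
10. medication administration policy present → met
Not met: 2 of 10

2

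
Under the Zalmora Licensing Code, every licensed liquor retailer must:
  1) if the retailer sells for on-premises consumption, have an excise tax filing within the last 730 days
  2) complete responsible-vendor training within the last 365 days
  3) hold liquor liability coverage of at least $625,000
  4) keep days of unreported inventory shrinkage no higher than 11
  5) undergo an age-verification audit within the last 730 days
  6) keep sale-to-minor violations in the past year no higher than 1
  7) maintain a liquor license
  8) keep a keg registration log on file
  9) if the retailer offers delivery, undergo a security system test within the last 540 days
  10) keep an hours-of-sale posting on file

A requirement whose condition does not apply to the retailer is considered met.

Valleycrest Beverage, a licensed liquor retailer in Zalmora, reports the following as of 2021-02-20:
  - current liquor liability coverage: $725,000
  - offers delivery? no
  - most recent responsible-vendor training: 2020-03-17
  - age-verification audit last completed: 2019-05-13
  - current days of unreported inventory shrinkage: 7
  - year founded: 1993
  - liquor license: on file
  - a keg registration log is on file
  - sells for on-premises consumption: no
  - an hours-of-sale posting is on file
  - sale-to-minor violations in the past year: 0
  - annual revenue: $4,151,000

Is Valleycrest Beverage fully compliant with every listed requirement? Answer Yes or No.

1. condition 'sells for on-premises consumption' does not hold → requirement n/a → met
2. responsible-vendor training 340 days ago vs limit 365 → met
3. liquor liability coverage $725,000 ≥ $625,000 → met
4. days of unreported inventory shrinkage 7 ≤ 11 → met
5. age-verification audit 649 days ago vs limit 730 → met
6. sale-to-minor violations in the past year 0 ≤ 1 → met
7. liquor license present → met
8. keg registration log present → met
9. condition 'offers delivery' does not hold → requirement n/a → met
10. hours-of-sale posting present → met
All met.

Yes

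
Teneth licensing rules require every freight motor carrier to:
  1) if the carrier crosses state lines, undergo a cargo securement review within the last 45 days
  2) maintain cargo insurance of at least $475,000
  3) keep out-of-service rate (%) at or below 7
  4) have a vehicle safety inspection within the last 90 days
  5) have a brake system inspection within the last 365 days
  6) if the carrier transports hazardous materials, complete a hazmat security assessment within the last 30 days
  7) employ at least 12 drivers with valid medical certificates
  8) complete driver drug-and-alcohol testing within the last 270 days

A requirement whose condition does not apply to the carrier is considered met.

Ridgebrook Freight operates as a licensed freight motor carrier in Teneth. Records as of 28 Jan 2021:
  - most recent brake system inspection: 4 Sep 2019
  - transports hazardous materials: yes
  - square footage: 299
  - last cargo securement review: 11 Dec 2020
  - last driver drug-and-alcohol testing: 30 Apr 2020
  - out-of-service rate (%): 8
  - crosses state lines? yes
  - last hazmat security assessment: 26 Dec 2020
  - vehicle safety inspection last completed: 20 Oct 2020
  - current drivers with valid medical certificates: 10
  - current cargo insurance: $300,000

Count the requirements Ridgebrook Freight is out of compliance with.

8

1. condition 'crosses state lines' holds; cargo securement review 48 days ago vs limit 45 → not met
2. cargo insurance $300,000 < $475,000 → not met
3. out-of-service rate (%) 8 > 7 → not met
4. vehicle safety inspection 100 days ago vs limit 90 → not met
5. brake system inspection 512 days ago vs limit 365 → not met
6. condition 'transports hazardous materials' holds; hazmat security assessment 33 days ago vs limit 30 → not met
7. drivers with valid medical certificates 10 < 12 → not met
8. driver drug-and-alcohol testing 273 days ago vs limit 270 → not met
Not met: 8 of 8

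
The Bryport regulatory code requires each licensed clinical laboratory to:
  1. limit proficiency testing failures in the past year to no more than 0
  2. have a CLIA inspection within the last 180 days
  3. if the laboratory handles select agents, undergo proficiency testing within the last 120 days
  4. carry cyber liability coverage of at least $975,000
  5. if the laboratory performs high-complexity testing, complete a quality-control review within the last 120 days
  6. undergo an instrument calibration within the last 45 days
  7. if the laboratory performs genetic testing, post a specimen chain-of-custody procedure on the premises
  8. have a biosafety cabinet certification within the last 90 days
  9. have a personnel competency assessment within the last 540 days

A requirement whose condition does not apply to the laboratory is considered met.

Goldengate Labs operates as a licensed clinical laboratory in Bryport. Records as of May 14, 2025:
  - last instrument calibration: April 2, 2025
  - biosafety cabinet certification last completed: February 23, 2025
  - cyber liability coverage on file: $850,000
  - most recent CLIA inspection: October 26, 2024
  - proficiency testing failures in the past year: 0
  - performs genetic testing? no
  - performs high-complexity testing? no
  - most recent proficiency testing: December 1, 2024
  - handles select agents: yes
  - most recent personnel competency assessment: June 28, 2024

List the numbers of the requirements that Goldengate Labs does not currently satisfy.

1. proficiency testing failures in the past year 0 ≤ 0 → met
2. CLIA inspection 200 days ago vs limit 180 → not met
3. condition 'handles select agents' holds; proficiency testing 164 days ago vs limit 120 → not met
4. cyber liability coverage $850,000 < $975,000 → not met
5. condition 'performs high-complexity testing' does not hold → requirement n/a → met
6. instrument calibration 42 days ago vs limit 45 → met
7. condition 'performs genetic testing' does not hold → requirement n/a → met
8. biosafety cabinet certification 80 days ago vs limit 90 → met
9. personnel competency assessment 320 days ago vs limit 540 → met
Not met: 2, 3, 4

2, 3, 4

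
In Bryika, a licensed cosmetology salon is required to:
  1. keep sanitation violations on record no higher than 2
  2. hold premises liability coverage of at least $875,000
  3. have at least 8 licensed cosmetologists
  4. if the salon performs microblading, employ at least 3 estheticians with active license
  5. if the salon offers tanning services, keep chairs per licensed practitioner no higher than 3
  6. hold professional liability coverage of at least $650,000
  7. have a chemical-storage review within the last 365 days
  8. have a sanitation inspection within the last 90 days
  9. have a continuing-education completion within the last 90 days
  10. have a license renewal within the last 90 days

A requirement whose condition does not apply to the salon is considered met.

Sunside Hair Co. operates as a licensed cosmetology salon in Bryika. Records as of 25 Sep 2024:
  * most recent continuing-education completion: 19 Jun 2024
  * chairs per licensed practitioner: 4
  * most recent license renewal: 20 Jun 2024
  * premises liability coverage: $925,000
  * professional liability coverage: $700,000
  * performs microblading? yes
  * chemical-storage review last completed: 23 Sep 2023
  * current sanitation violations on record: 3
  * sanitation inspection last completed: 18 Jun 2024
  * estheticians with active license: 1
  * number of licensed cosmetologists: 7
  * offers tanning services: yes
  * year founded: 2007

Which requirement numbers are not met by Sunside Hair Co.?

1, 3, 4, 5, 7, 8, 9, 10

1. sanitation violations on record 3 > 2 → not met
2. premises liability coverage $925,000 ≥ $875,000 → met
3. licensed cosmetologists 7 < 8 → not met
4. condition 'performs microblading' holds; estheticians with active license 1 < 3 → not met
5. condition 'offers tanning services' holds; chairs per licensed practitioner 4 > 3 → not met
6. professional liability coverage $700,000 ≥ $650,000 → met
7. chemical-storage review 368 days ago vs limit 365 → not met
8. sanitation inspection 99 days ago vs limit 90 → not met
9. continuing-education completion 98 days ago vs limit 90 → not met
10. license renewal 97 days ago vs limit 90 → not met
Not met: 1, 3, 4, 5, 7, 8, 9, 10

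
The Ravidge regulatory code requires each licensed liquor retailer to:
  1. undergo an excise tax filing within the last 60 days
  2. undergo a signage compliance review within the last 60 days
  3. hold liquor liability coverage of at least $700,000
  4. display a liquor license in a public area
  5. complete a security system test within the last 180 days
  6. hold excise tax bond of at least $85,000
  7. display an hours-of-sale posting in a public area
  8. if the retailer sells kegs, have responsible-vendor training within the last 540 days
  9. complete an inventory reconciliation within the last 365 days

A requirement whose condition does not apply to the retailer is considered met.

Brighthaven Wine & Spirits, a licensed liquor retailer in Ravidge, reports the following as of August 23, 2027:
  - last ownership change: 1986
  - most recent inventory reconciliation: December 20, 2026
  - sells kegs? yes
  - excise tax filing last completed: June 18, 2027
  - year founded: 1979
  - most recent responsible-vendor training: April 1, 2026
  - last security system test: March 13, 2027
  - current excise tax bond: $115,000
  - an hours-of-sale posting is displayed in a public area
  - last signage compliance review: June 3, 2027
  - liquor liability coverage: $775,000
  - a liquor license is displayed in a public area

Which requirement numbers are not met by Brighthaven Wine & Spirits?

1. excise tax filing 66 days ago vs limit 60 → not met
2. signage compliance review 81 days ago vs limit 60 → not met
3. liquor liability coverage $775,000 ≥ $700,000 → met
4. liquor license present → met
5. security system test 163 days ago vs limit 180 → met
6. excise tax bond $115,000 ≥ $85,000 → met
7. hours-of-sale posting present → met
8. condition 'sells kegs' holds; responsible-vendor training 509 days ago vs limit 540 → met
9. inventory reconciliation 246 days ago vs limit 365 → met
Not met: 1, 2

1, 2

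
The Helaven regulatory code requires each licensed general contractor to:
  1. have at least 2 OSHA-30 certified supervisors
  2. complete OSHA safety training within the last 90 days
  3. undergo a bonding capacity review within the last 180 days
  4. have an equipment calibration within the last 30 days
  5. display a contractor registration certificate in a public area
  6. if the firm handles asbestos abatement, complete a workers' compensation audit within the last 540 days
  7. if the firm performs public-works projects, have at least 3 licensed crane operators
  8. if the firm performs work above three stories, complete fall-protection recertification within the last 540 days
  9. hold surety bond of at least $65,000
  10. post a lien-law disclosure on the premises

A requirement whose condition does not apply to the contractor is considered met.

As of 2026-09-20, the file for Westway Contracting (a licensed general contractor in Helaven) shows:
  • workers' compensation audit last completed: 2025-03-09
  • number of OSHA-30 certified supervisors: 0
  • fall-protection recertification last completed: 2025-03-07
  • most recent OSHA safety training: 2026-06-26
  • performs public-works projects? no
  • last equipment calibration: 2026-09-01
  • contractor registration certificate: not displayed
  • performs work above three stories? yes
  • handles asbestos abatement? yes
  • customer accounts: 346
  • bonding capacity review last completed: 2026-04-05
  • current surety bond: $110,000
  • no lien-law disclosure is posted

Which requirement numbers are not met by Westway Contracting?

1, 5, 6, 8, 10

1. OSHA-30 certified supervisors 0 < 2 → not met
2. OSHA safety training 86 days ago vs limit 90 → met
3. bonding capacity review 168 days ago vs limit 180 → met
4. equipment calibration 19 days ago vs limit 30 → met
5. contractor registration certificate absent → not met
6. condition 'handles asbestos abatement' holds; workers' compensation audit 560 days ago vs limit 540 → not met
7. condition 'performs public-works projects' does not hold → requirement n/a → met
8. condition 'performs work above three stories' holds; fall-protection recertification 562 days ago vs limit 540 → not met
9. surety bond $110,000 ≥ $65,000 → met
10. lien-law disclosure absent → not met
Not met: 1, 5, 6, 8, 10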